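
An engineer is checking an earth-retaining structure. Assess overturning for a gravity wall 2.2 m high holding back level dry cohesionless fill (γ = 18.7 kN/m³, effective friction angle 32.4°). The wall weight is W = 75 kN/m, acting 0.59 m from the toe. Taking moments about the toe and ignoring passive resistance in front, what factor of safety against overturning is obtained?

4.41

K_a = tan²(45° − 32.4°/2) = 0.3022.
P_a = ½K_aγH² = 0.5×0.3022×18.7×2.2² = 13.68 kN/m, acting at H/3 = 0.7333 m above the base.
Overturning moment M_o = P_a × H/3 = 13.68 × 0.7333 = 10.03.
Resisting moment M_r = W × 0.59 = 75 × 0.59 = 44.25.
FS_overturning = M_r/M_o = 44.25/10.03 = 4.412.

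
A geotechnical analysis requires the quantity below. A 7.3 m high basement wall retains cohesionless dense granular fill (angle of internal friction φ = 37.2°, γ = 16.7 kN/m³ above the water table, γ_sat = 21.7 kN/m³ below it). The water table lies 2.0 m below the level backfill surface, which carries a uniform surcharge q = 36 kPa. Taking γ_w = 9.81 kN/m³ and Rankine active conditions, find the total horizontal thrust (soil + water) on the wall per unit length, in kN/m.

296 kN/m

K_a = tan²(45° − φ/2) = 0.2464.
γ' = 21.7 − 9.81 = 11.89 kN/m³. h₂ = H − d_w = 5.3 m.
σ'_h: at surface K_a·q = 8.871; at WT K_a(q+γd_w) = 17.10; at base K_a(q+γd_w+γ'h₂) = 32.63 kPa.
P₁ = ½(8.871+17.10)×2.0 = 25.97; P₂ = ½(17.10+32.63)×5.3 = 131.8; P_w = ½γ_w h₂² = 137.8.
Total = 25.97+131.8+137.8 = 295.5 kN/m.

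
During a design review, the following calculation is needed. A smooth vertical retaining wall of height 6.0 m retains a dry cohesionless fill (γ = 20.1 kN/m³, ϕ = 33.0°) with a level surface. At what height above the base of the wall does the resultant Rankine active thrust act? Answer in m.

2.00 m

K_a = 0.2948.
The pressure distribution is triangular, so the resultant acts at H/3 above the base = 6.0/3 = 2.000 m.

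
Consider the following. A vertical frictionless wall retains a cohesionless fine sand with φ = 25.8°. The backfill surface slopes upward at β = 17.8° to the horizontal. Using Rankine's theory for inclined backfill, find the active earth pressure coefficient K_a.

K_a = cos β · (cos β − √(cos²β − cos²φ)) / (cos β + √(cos²β − cos²φ)).
cos β = 0.9521, cos φ = 0.9003, √(cos²β − cos²φ) = 0.3098.
K_a = 0.9521 × (0.9521 − 0.3098)/(0.9521 + 0.3098) = 0.4846.

0.485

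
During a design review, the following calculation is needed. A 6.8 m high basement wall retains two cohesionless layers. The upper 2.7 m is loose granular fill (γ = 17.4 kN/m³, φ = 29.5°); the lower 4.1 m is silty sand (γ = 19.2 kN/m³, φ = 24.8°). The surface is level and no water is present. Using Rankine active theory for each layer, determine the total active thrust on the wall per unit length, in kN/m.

K_a1 = tan²(45°−29.5°/2) = 0.3401; K_a2 = tan²(45°−24.8°/2) = 0.4090.
Layer 1: σ at base = K_a1 γ₁ h₁ = 15.98 kPa; P₁ = ½×15.98×2.7 = 21.57.
Layer 2: σ_v at top = γ₁h₁ = 46.98; σ_h top = K_a2×46.98 = 19.21; σ_h base = K_a2×(46.98+19.2×4.1) = 51.41.
P₂ = ½(19.21+51.41)×4.1 = 144.8. Total P_a = 21.57+144.8 = 166.4 kN/m.

166 kN/m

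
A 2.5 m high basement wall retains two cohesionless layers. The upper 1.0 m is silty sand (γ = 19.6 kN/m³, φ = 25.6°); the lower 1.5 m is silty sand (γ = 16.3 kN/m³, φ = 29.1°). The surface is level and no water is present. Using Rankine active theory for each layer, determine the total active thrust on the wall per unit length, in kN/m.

K_a1 = tan²(45°−25.6°/2) = 0.3966; K_a2 = tan²(45°−29.1°/2) = 0.3456.
Layer 1: σ at base = K_a1 γ₁ h₁ = 7.773 kPa; P₁ = ½×7.773×1.0 = 3.886.
Layer 2: σ_v at top = γ₁h₁ = 19.60; σ_h top = K_a2×19.60 = 6.774; σ_h base = K_a2×(19.60+16.3×1.5) = 15.22.
P₂ = ½(6.774+15.22)×1.5 = 16.50. Total P_a = 3.886+16.50 = 20.38 kN/m.

20.4 kN/m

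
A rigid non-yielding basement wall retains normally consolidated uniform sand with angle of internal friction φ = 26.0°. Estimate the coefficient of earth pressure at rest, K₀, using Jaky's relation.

0.562

K₀ = 1 − sin φ' = 1 − sin 26.0° = 0.5616.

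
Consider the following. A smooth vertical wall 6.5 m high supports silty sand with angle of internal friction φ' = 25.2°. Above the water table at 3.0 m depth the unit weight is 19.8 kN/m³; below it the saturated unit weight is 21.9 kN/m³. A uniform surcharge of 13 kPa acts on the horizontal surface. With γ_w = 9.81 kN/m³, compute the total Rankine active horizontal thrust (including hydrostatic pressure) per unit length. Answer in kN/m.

K_a = tan²(45° − φ/2) = 0.4027.
γ' = 21.9 − 9.81 = 12.09 kN/m³. h₂ = H − d_w = 3.5 m.
σ'_h: at surface K_a·q = 5.236; at WT K_a(q+γd_w) = 29.16; at base K_a(q+γd_w+γ'h₂) = 46.20 kPa.
P₁ = ½(5.236+29.16)×3.0 = 51.59; P₂ = ½(29.16+46.20)×3.5 = 131.9; P_w = ½γ_w h₂² = 60.09.
Total = 51.59+131.9+60.09 = 243.6 kN/m.

244 kN/m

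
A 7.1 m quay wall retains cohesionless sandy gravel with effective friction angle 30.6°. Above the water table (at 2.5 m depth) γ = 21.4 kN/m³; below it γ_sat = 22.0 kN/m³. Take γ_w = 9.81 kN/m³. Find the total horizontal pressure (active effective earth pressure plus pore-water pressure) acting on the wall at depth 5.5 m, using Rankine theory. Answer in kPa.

58.7 kPa

K_a = (1 − sin φ)/(1 + sin φ) = 0.3253.
γ' = 22.0 − 9.81 = 12.19 kN/m³.
Effective vertical stress at 5.5 m: σ'_v = 21.4×2.5 + 12.19×3.00 = 90.07 kPa.
σ'_h = K_a σ'_v = 0.3253 × 90.07 = 29.30 kPa; u = γ_w × 3.00 = 29.43 kPa.
Total σ_h = 29.30 + 29.43 = 58.73 kPa.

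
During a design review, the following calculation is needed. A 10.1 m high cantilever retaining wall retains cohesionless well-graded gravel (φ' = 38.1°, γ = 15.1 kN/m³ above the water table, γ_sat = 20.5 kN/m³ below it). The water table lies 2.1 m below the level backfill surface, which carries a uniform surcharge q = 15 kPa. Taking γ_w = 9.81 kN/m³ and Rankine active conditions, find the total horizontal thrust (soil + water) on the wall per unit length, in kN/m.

499 kN/m

K_a = tan²(45° − φ/2) = 0.2368.
γ' = 20.5 − 9.81 = 10.69 kN/m³. h₂ = H − d_w = 8.0 m.
σ'_h: at surface K_a·q = 3.552; at WT K_a(q+γd_w) = 11.06; at base K_a(q+γd_w+γ'h₂) = 31.32 kPa.
P₁ = ½(3.552+11.06)×2.1 = 15.35; P₂ = ½(11.06+31.32)×8.0 = 169.5; P_w = ½γ_w h₂² = 313.9.
Total = 15.35+169.5+313.9 = 498.8 kN/m.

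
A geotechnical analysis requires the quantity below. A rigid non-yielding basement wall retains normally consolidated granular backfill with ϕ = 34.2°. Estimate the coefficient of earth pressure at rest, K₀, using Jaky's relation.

0.438

K₀ = 1 − sin φ' = 1 − sin 34.2° = 0.4379.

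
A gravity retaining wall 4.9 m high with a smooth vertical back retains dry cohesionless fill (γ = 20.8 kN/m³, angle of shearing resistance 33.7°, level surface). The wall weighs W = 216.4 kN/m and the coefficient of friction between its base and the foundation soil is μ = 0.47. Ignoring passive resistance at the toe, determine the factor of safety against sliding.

1.42

K_a = tan²(45° − 33.7°/2) = 0.2863.
P_a = ½K_aγH² = 0.5×0.2863×20.8×4.9² = 71.49 kN/m, acting at H/3 = 1.633 m above the base.
FS_sliding = μW / P_a = 0.47×216.4 / 71.49 = 1.423.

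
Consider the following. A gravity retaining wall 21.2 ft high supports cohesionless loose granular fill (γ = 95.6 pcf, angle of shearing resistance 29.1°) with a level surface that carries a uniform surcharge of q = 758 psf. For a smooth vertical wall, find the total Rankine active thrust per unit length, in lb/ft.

K_a = tan²(45° − φ/2) = 0.3456.
Soil triangle: ½ K_a γ H² = 0.5×0.3456×95.6×21.2² = 7424 lb/ft.
Surcharge rectangle: K_a q H = 0.3456×758×21.2 = 5554 lb/ft.
Total = 7424 + 5554 = 12980 lb/ft.

13000 lb/ft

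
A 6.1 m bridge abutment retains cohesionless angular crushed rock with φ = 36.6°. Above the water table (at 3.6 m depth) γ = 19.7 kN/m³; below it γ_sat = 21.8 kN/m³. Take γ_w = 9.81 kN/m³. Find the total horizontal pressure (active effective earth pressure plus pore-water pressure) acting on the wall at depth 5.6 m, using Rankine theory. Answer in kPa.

43.6 kPa

K_a = (1 − sin φ)/(1 + sin φ) = 0.2530.
γ' = 21.8 − 9.81 = 11.99 kN/m³.
Effective vertical stress at 5.6 m: σ'_v = 19.7×3.6 + 11.99×2.00 = 94.90 kPa.
σ'_h = K_a σ'_v = 0.2530 × 94.90 = 24.01 kPa; u = γ_w × 2.00 = 19.62 kPa.
Total σ_h = 24.01 + 19.62 = 43.63 kPa.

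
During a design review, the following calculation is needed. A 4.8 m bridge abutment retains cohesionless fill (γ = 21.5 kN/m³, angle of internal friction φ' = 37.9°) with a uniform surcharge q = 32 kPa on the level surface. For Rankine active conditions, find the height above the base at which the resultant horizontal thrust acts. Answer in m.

K_a = 0.2389.
Triangular part P₁ = ½K_aγH² = 59.18 at H/3 = 1.600 m; rectangular part P₂ = K_a q H = 36.70 at H/2 = 2.400 m.
ȳ = (P₁·1.600 + P₂·2.400)/(P₁+P₂) = 1.906 m.

1.91 m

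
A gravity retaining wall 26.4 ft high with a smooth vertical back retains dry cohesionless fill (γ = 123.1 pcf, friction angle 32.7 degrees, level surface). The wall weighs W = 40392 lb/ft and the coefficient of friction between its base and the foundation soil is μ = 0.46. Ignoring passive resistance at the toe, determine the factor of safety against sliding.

1.45

K_a = tan²(45° − 32.7°/2) = 0.2985.
P_a = ½K_aγH² = 0.5×0.2985×123.1×26.4² = 12800 lb/ft, acting at H/3 = 8.800 ft above the base.
FS_sliding = μW / P_a = 0.46×40392 / 12800 = 1.451.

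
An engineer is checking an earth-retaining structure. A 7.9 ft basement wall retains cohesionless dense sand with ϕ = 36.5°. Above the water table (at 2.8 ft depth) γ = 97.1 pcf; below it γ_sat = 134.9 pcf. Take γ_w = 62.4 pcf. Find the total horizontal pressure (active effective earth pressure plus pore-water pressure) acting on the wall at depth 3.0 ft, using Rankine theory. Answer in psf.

K_a = (1 − sin φ)/(1 + sin φ) = 0.2541.
γ' = 134.9 − 62.4 = 72.50 pcf.
Effective vertical stress at 3.0 ft: σ'_v = 97.1×2.8 + 72.50×0.200 = 286.4 psf.
σ'_h = K_a σ'_v = 0.2541 × 286.4 = 72.76 psf; u = γ_w × 0.200 = 12.48 psf.
Total σ_h = 72.76 + 12.48 = 85.24 psf.

85.2 psf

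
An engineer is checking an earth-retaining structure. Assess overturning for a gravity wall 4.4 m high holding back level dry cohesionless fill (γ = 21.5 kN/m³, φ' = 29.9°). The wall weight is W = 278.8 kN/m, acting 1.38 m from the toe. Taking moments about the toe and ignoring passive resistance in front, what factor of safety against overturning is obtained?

K_a = tan²(45° − 29.9°/2) = 0.3347.
P_a = ½K_aγH² = 0.5×0.3347×21.5×4.4² = 69.65 kN/m, acting at H/3 = 1.467 m above the base.
Overturning moment M_o = P_a × H/3 = 69.65 × 1.467 = 102.2.
Resisting moment M_r = W × 1.38 = 278.8 × 1.38 = 384.7.
FS_overturning = M_r/M_o = 384.7/102.2 = 3.766.

3.77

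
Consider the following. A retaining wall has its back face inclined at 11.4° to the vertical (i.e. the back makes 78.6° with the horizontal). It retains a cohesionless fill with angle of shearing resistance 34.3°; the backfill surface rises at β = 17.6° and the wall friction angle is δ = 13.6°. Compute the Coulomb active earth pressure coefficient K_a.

K_a = sin²(α+φ) / [sin²α · sin(α−δ) · (1 + √{sin(φ+δ)sin(φ−β) / (sin(α−δ)sin(α+β))})²].
With α = 78.6°, φ = 34.3°, δ = 13.6°, β = 17.6°: K_a = 0.4410.

0.441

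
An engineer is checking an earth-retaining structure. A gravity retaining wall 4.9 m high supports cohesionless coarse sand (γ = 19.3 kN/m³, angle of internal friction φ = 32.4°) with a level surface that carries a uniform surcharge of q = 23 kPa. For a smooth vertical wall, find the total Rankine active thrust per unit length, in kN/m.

K_a = tan²(45° − φ/2) = 0.3022.
Soil triangle: ½ K_a γ H² = 0.5×0.3022×19.3×4.9² = 70.03 kN/m.
Surcharge rectangle: K_a q H = 0.3022×23×4.9 = 34.06 kN/m.
Total = 70.03 + 34.06 = 104.1 kN/m.

104 kN/m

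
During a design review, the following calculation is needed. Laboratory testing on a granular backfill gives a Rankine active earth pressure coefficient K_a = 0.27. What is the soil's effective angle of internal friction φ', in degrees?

K_a = tan²(45° − φ/2) ⇒ 45° − φ/2 = arctan(√0.27) = 27.46°.
φ = 2(45° − 27.46°) = 35.09°.

35.1°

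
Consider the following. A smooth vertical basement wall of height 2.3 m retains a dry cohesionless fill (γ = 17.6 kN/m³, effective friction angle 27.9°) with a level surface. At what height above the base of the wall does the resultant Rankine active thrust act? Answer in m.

K_a = 0.3625.
The pressure distribution is triangular, so the resultant acts at H/3 above the base = 2.3/3 = 0.7667 m.

0.767 m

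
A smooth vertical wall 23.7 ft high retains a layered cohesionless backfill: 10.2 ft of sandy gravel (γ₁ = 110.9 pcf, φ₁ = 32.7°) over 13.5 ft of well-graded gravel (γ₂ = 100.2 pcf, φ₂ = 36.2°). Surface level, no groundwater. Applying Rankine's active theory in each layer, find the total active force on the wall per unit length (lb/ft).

8000 lb/ft

K_a1 = tan²(45°−32.7°/2) = 0.2985; K_a2 = tan²(45°−36.2°/2) = 0.2574.
Layer 1: σ at base = K_a1 γ₁ h₁ = 337.7 psf; P₁ = ½×337.7×10.2 = 1722.
Layer 2: σ_v at top = γ₁h₁ = 1131; σ_h top = K_a2×1131 = 291.1; σ_h base = K_a2×(1131+100.2×13.5) = 639.3.
P₂ = ½(291.1+639.3)×13.5 = 6281. Total P_a = 1722+6281 = 8003 lb/ft.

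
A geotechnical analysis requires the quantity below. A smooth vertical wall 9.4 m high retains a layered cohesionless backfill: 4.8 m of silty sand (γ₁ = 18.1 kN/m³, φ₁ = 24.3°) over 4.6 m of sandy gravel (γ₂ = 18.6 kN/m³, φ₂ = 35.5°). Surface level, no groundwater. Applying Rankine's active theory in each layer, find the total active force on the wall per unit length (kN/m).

245 kN/m

K_a1 = tan²(45°−24.3°/2) = 0.4169; K_a2 = tan²(45°−35.5°/2) = 0.2653.
Layer 1: σ at base = K_a1 γ₁ h₁ = 36.22 kPa; P₁ = ½×36.22×4.8 = 86.93.
Layer 2: σ_v at top = γ₁h₁ = 86.88; σ_h top = K_a2×86.88 = 23.05; σ_h base = K_a2×(86.88+18.6×4.6) = 45.74.
P₂ = ½(23.05+45.74)×4.6 = 158.2. Total P_a = 86.93+158.2 = 245.1 kN/m.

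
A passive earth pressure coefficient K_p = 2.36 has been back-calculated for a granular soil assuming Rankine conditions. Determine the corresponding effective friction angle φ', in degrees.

23.9°

K_p = (1+sin φ)/(1−sin φ) ⇒ sin φ = (K_p − 1)/(K_p + 1) = 0.4048.
φ = arcsin(0.4048) = 23.88°.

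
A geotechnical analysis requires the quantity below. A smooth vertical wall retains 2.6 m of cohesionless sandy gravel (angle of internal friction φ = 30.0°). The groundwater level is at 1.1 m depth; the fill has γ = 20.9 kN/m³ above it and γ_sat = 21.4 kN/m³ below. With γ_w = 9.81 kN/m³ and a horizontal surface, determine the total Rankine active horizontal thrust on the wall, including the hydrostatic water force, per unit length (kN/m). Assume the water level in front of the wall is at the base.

31.1 kN/m

K_a = tan²(45° − φ/2) = 0.3333.
γ' = 21.4 − 9.81 = 11.59 kN/m³. Depth below WT = 1.5 m.
σ'_h at WT = K_a γ d_w = 7.663 kPa; at base = 7.663 + K_a γ' × 1.5 = 13.46 kPa.
P₁ (0–1.1 m) = ½×7.663×1.1 = 4.215. P₂ (1.1–2.6 m) = ½(7.663+13.46)×1.5 = 15.84.
P_w = ½ γ_w h₂² = 0.5×9.81×1.5² = 11.04. Total = 4.215+15.84+11.04 = 31.09 kN/m.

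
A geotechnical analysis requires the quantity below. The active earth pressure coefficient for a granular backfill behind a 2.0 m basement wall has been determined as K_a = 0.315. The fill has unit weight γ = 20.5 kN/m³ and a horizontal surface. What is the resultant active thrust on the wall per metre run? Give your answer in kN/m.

12.9 kN/m

P = ½ K_a γ H² = 0.5 × 0.315 × 20.5 × 2.0² = 12.92 kN/m.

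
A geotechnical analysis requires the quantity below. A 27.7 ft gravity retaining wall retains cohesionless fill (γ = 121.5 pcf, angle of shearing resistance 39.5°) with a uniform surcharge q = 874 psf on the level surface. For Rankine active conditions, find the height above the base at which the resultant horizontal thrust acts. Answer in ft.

10.8 ft

K_a = 0.2224.
Triangular part P₁ = ½K_aγH² = 10370 at H/3 = 9.233 ft; rectangular part P₂ = K_a q H = 5385 at H/2 = 13.85 ft.
ȳ = (P₁·9.233 + P₂·13.85)/(P₁+P₂) = 10.81 ft.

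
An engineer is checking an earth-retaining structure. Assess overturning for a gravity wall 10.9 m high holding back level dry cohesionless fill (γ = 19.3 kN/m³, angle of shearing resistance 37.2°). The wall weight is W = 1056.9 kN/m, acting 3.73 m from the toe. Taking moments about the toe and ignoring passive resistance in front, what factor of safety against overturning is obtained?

3.84

K_a = tan²(45° − 37.2°/2) = 0.2464.
P_a = ½K_aγH² = 0.5×0.2464×19.3×10.9² = 282.5 kN/m, acting at H/3 = 3.633 m above the base.
Overturning moment M_o = P_a × H/3 = 282.5 × 3.633 = 1026.
Resisting moment M_r = W × 3.73 = 1056.9 × 3.73 = 3942.
FS_overturning = M_r/M_o = 3942/1026 = 3.840.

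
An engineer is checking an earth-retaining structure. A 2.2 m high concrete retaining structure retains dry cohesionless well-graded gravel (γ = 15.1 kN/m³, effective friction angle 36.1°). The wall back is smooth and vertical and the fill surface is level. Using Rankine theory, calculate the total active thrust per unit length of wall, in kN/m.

K_a = tan²(45° − φ/2) = 0.2585.
P_a = ½ K_a γ H² = 0.5 × 0.2585 × 15.1 × 2.2² = 9.446 kN/m.

9.45 kN/m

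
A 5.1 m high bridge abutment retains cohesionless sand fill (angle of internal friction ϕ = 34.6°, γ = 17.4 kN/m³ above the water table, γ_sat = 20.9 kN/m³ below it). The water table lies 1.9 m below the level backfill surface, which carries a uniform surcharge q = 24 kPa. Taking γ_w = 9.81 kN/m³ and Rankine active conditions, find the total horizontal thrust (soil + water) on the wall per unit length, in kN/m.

K_a = tan²(45° − φ/2) = 0.2756.
γ' = 20.9 − 9.81 = 11.09 kN/m³. h₂ = H − d_w = 3.2 m.
σ'_h: at surface K_a·q = 6.615; at WT K_a(q+γd_w) = 15.73; at base K_a(q+γd_w+γ'h₂) = 25.51 kPa.
P₁ = ½(6.615+15.73)×1.9 = 21.23; P₂ = ½(15.73+25.51)×3.2 = 65.98; P_w = ½γ_w h₂² = 50.23.
Total = 21.23+65.98+50.23 = 137.4 kN/m.

137 kN/m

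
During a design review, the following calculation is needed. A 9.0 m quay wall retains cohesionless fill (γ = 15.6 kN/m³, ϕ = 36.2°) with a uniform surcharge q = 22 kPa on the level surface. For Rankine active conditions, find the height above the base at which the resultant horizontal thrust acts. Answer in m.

K_a = 0.2574.
Triangular part P₁ = ½K_aγH² = 162.6 at H/3 = 3.000 m; rectangular part P₂ = K_a q H = 50.96 at H/2 = 4.500 m.
ȳ = (P₁·3.000 + P₂·4.500)/(P₁+P₂) = 3.358 m.

3.36 m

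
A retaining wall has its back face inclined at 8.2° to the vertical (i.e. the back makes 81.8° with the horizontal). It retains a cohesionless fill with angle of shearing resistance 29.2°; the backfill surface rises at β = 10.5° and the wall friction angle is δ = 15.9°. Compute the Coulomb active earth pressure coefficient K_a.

K_a = sin²(α+φ) / [sin²α · sin(α−δ) · (1 + √{sin(φ+δ)sin(φ−β) / (sin(α−δ)sin(α+β))})²].
With α = 81.8°, φ = 29.2°, δ = 15.9°, β = 10.5°: K_a = 0.4338.

0.434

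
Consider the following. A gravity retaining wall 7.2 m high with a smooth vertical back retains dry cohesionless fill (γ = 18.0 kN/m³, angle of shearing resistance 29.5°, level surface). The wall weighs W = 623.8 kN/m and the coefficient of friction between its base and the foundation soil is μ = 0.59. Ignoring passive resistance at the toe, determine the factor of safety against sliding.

K_a = tan²(45° − 29.5°/2) = 0.3401.
P_a = ½K_aγH² = 0.5×0.3401×18.0×7.2² = 158.7 kN/m, acting at H/3 = 2.400 m above the base.
FS_sliding = μW / P_a = 0.59×623.8 / 158.7 = 2.319.

2.32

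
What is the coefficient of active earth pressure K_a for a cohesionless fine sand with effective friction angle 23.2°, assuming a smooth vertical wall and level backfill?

0.435

K_a = tan²(45° − φ/2) = tan²(33.40°) = 0.4348.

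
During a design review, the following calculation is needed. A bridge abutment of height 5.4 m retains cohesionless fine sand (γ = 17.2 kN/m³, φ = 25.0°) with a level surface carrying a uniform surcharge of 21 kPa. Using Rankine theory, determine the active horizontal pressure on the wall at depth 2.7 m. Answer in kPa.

K_a = (1 − sin φ)/(1 + sin φ) = 0.4059.
σ_v = γz + q = 17.2 × 2.7 + 21 = 67.44 kPa.
σ_h = K_a σ_v = 0.4059 × 67.44 = 27.37 kPa.

27.4 kPa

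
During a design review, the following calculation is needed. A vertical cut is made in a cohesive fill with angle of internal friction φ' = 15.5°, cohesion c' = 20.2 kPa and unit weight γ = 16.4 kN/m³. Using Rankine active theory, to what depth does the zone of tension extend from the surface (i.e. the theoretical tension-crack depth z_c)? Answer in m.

K_a = tan²(45° − 15.5°/2) = 0.5782; √K_a = 0.7604.
The active pressure is zero where K_a γ z = 2c√K_a, so z_c = 2c/(γ√K_a) = 2×20.2/(16.4×0.7604) = 3.240 m.

3.24 m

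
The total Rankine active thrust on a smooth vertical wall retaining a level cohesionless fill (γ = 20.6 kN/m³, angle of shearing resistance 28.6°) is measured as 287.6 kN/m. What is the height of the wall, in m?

K_a = 0.3525. P_a = ½ K_a γ H² ⇒ H = √(2P_a/(K_a γ)).
H = √(2×287.6/(0.3525×20.6)) = 8.900 m.

8.90 m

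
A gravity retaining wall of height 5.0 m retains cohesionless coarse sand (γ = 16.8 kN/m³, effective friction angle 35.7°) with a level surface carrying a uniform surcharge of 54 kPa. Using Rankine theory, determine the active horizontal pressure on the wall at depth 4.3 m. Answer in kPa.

33.2 kPa

K_a = (1 − sin φ)/(1 + sin φ) = 0.2630.
σ_v = γz + q = 16.8 × 4.3 + 54 = 126.2 kPa.
σ_h = K_a σ_v = 0.2630 × 126.2 = 33.20 kPa.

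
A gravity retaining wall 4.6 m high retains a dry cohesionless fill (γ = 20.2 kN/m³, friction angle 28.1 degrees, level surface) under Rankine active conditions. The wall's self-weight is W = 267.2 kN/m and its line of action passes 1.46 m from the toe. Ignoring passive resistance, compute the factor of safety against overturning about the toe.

3.31

K_a = tan²(45° − 28.1°/2) = 0.3596.
P_a = ½K_aγH² = 0.5×0.3596×20.2×4.6² = 76.85 kN/m, acting at H/3 = 1.533 m above the base.
Overturning moment M_o = P_a × H/3 = 76.85 × 1.533 = 117.8.
Resisting moment M_r = W × 1.46 = 267.2 × 1.46 = 390.1.
FS_overturning = M_r/M_o = 390.1/117.8 = 3.310.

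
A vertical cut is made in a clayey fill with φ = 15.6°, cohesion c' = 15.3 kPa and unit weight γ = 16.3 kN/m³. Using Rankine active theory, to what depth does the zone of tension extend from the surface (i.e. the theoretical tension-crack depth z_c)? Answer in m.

K_a = tan²(45° − 15.6°/2) = 0.5761; √K_a = 0.7590.
The active pressure is zero where K_a γ z = 2c√K_a, so z_c = 2c/(γ√K_a) = 2×15.3/(16.3×0.7590) = 2.473 m.

2.47 m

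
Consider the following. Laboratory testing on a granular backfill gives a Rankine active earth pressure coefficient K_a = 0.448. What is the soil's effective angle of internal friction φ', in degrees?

22.4°

K_a = tan²(45° − φ/2) ⇒ 45° − φ/2 = arctan(√0.448) = 33.80°.
φ = 2(45° − 33.80°) = 22.41°.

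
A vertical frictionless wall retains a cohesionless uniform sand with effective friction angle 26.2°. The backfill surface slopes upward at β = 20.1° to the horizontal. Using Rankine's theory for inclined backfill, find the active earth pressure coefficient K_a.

0.511

K_a = cos β · (cos β − √(cos²β − cos²φ)) / (cos β + √(cos²β − cos²φ)).
cos β = 0.9391, cos φ = 0.8973, √(cos²β − cos²φ) = 0.2772.
K_a = 0.9391 × (0.9391 − 0.2772)/(0.9391 + 0.2772) = 0.5111.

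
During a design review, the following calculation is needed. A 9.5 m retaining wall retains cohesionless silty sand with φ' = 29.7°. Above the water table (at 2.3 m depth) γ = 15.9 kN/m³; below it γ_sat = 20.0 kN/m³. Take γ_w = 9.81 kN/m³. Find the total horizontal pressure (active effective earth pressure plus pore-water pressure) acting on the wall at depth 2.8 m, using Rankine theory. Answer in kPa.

K_a = (1 − sin φ)/(1 + sin φ) = 0.3374.
γ' = 20.0 − 9.81 = 10.19 kN/m³.
Effective vertical stress at 2.8 m: σ'_v = 15.9×2.3 + 10.19×0.500 = 41.66 kPa.
σ'_h = K_a σ'_v = 0.3374 × 41.66 = 14.06 kPa; u = γ_w × 0.500 = 4.905 kPa.
Total σ_h = 14.06 + 4.905 = 18.96 kPa.

19.0 kPa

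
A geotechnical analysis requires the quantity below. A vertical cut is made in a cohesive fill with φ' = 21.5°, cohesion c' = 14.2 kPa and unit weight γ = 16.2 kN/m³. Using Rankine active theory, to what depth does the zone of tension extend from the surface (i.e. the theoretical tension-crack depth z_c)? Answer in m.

2.57 m

K_a = tan²(45° − 21.5°/2) = 0.4636; √K_a = 0.6809.
The active pressure is zero where K_a γ z = 2c√K_a, so z_c = 2c/(γ√K_a) = 2×14.2/(16.2×0.6809) = 2.575 m.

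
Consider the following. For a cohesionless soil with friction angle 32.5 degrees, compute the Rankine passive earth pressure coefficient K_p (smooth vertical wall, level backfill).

K_p = (1 + sin φ)/(1 − sin φ) = tan²(45° + 32.5°/2) = 3.322.

3.32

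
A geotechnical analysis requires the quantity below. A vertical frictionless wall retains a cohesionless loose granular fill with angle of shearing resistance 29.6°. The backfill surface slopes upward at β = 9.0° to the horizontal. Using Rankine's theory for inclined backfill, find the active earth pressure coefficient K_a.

0.352

K_a = cos β · (cos β − √(cos²β − cos²φ)) / (cos β + √(cos²β − cos²φ)).
cos β = 0.9877, cos φ = 0.8695, √(cos²β − cos²φ) = 0.4685.
K_a = 0.9877 × (0.9877 − 0.4685)/(0.9877 + 0.4685) = 0.3521.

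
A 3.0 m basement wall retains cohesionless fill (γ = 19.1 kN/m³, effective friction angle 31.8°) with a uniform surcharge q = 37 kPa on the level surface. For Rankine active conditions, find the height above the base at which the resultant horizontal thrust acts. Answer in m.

K_a = 0.3098.
Triangular part P₁ = ½K_aγH² = 26.63 at H/3 = 1.000 m; rectangular part P₂ = K_a q H = 34.39 at H/2 = 1.500 m.
ȳ = (P₁·1.000 + P₂·1.500)/(P₁+P₂) = 1.282 m.

1.28 m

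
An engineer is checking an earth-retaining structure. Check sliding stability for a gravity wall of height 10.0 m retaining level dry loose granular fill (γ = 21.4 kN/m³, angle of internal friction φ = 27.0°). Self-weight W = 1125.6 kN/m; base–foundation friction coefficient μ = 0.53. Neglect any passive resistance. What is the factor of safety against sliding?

K_a = tan²(45° − 27.0°/2) = 0.3755.
P_a = ½K_aγH² = 0.5×0.3755×21.4×10.0² = 401.8 kN/m, acting at H/3 = 3.333 m above the base.
FS_sliding = μW / P_a = 0.53×1125.6 / 401.8 = 1.485.

1.48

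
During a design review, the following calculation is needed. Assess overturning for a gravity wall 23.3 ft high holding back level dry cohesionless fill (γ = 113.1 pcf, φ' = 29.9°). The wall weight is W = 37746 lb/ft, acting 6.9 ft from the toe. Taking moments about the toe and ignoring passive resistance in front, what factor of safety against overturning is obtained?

K_a = tan²(45° − 29.9°/2) = 0.3347.
P_a = ½K_aγH² = 0.5×0.3347×113.1×23.3² = 10270 lb/ft, acting at H/3 = 7.767 ft above the base.
Overturning moment M_o = P_a × H/3 = 10270 × 7.767 = 79800.
Resisting moment M_r = W × 6.9 = 37746 × 6.9 = 260400.
FS_overturning = M_r/M_o = 260400/79800 = 3.264.

3.26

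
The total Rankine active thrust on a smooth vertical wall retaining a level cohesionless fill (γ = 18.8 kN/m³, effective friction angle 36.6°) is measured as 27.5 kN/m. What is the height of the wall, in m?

3.40 m

K_a = 0.2530. P_a = ½ K_a γ H² ⇒ H = √(2P_a/(K_a γ)).
H = √(2×27.5/(0.2530×18.8)) = 3.401 m.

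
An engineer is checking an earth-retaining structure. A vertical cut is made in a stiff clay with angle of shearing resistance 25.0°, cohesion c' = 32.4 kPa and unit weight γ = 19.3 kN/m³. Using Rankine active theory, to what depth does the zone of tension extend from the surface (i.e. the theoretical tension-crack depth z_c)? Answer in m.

K_a = tan²(45° − 25.0°/2) = 0.4059; √K_a = 0.6371.
The active pressure is zero where K_a γ z = 2c√K_a, so z_c = 2c/(γ√K_a) = 2×32.4/(19.3×0.6371) = 5.270 m.

5.27 m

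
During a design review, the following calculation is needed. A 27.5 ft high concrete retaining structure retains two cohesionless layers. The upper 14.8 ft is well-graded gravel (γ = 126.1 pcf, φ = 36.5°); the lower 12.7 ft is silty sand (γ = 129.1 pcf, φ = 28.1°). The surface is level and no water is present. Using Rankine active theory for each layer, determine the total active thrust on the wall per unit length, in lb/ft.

15800 lb/ft

K_a1 = tan²(45°−36.5°/2) = 0.2541; K_a2 = tan²(45°−28.1°/2) = 0.3596.
Layer 1: σ at base = K_a1 γ₁ h₁ = 474.1 psf; P₁ = ½×474.1×14.8 = 3509.
Layer 2: σ_v at top = γ₁h₁ = 1866; σ_h top = K_a2×1866 = 671.1; σ_h base = K_a2×(1866+129.1×12.7) = 1261.
P₂ = ½(671.1+1261)×12.7 = 12270. Total P_a = 3509+12270 = 15780 lb/ft.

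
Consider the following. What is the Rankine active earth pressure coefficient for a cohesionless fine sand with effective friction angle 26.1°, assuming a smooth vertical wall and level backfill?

K_a = (1 − sin φ)/(1 + sin φ) = (1 − sin 26.1°)/(1 + sin 26.1°) = 0.3889.

0.389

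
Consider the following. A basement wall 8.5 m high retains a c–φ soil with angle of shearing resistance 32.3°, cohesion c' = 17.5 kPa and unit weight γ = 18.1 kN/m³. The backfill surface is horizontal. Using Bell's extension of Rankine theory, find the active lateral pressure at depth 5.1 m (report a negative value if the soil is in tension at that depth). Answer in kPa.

8.73 kPa

K_a = (1 − sin φ)/(1 + sin φ) = 0.3035.
σ_a = K_a γ z − 2c√K_a = 0.3035×18.1×5.1 − 2×17.5×0.5509 = 8.733 kPa.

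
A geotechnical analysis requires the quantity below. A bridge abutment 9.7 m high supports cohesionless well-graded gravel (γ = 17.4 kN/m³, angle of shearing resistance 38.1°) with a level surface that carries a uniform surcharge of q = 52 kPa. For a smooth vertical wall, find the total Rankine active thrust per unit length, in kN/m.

313 kN/m

K_a = tan²(45° − φ/2) = 0.2368.
Soil triangle: ½ K_a γ H² = 0.5×0.2368×17.4×9.7² = 193.9 kN/m.
Surcharge rectangle: K_a q H = 0.2368×52×9.7 = 119.5 kN/m.
Total = 193.9 + 119.5 = 313.3 kN/m.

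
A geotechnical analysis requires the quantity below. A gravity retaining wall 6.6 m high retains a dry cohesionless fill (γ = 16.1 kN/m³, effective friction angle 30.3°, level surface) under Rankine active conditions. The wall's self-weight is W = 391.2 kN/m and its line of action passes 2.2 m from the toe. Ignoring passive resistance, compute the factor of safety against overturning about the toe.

K_a = tan²(45° − 30.3°/2) = 0.3293.
P_a = ½K_aγH² = 0.5×0.3293×16.1×6.6² = 115.5 kN/m, acting at H/3 = 2.200 m above the base.
Overturning moment M_o = P_a × H/3 = 115.5 × 2.200 = 254.1.
Resisting moment M_r = W × 2.2 = 391.2 × 2.2 = 860.6.
FS_overturning = M_r/M_o = 860.6/254.1 = 3.388.

3.39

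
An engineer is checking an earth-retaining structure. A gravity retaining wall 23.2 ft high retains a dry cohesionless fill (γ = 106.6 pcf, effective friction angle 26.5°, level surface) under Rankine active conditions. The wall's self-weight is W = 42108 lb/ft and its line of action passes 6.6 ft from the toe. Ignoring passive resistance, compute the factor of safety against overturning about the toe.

3.27

K_a = tan²(45° − 26.5°/2) = 0.3829.
P_a = ½K_aγH² = 0.5×0.3829×106.6×23.2² = 10990 lb/ft, acting at H/3 = 7.733 ft above the base.
Overturning moment M_o = P_a × H/3 = 10990 × 7.733 = 84960.
Resisting moment M_r = W × 6.6 = 42108 × 6.6 = 277900.
FS_overturning = M_r/M_o = 277900/84960 = 3.271.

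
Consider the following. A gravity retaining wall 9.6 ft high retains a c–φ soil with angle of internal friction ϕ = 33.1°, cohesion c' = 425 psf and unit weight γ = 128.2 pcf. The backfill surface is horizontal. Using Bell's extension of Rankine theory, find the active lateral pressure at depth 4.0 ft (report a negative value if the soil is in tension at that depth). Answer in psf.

-310 psf

K_a = (1 − sin φ)/(1 + sin φ) = 0.2936.
σ_a = K_a γ z − 2c√K_a = 0.2936×128.2×4.0 − 2×425×0.5418 = -310.0 psf.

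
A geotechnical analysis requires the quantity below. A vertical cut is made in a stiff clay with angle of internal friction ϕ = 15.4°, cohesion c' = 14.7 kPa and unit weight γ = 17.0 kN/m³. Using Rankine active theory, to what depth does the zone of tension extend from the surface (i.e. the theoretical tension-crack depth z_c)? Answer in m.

K_a = tan²(45° − 15.4°/2) = 0.5803; √K_a = 0.7618.
The active pressure is zero where K_a γ z = 2c√K_a, so z_c = 2c/(γ√K_a) = 2×14.7/(17.0×0.7618) = 2.270 m.

2.27 m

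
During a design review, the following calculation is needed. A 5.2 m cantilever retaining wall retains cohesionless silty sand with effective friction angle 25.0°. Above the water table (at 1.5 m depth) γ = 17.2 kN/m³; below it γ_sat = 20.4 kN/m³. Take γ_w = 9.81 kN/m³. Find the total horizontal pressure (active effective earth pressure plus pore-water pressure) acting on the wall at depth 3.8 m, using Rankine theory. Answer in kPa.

K_a = (1 − sin φ)/(1 + sin φ) = 0.4059.
γ' = 20.4 − 9.81 = 10.59 kN/m³.
Effective vertical stress at 3.8 m: σ'_v = 17.2×1.5 + 10.59×2.30 = 50.16 kPa.
σ'_h = K_a σ'_v = 0.4059 × 50.16 = 20.36 kPa; u = γ_w × 2.30 = 22.56 kPa.
Total σ_h = 20.36 + 22.56 = 42.92 kPa.

42.9 kPa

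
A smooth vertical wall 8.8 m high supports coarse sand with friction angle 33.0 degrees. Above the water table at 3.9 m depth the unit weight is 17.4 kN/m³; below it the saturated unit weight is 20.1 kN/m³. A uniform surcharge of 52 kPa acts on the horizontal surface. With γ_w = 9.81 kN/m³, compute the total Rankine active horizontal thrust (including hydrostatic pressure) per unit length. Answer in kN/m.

K_a = tan²(45° − φ/2) = 0.2948.
γ' = 20.1 − 9.81 = 10.29 kN/m³. h₂ = H − d_w = 4.9 m.
σ'_h: at surface K_a·q = 15.33; at WT K_a(q+γd_w) = 35.33; at base K_a(q+γd_w+γ'h₂) = 50.20 kPa.
P₁ = ½(15.33+35.33)×3.9 = 98.80; P₂ = ½(35.33+50.20)×4.9 = 209.6; P_w = ½γ_w h₂² = 117.8.
Total = 98.80+209.6+117.8 = 426.1 kN/m.

426 kN/m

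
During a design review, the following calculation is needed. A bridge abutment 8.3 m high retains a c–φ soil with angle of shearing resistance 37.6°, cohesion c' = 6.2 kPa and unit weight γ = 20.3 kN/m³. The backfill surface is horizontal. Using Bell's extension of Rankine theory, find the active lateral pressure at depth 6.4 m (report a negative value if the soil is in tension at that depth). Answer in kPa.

K_a = (1 − sin φ)/(1 + sin φ) = 0.2421.
σ_a = K_a γ z − 2c√K_a = 0.2421×20.3×6.4 − 2×6.2×0.4921 = 25.36 kPa.

25.4 kPa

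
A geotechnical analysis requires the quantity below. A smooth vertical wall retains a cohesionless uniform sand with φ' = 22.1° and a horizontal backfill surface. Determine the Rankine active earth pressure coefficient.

K_a = (1 − sin φ)/(1 + sin φ) = (1 − sin 22.1°)/(1 + sin 22.1°) = 0.4533.

0.453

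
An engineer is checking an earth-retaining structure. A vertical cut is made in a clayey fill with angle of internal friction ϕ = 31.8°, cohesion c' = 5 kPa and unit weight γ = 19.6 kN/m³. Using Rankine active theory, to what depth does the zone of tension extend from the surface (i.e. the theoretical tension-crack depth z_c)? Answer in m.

K_a = tan²(45° − 31.8°/2) = 0.3098; √K_a = 0.5566.
The active pressure is zero where K_a γ z = 2c√K_a, so z_c = 2c/(γ√K_a) = 2×5/(19.6×0.5566) = 0.9167 m.

0.917 m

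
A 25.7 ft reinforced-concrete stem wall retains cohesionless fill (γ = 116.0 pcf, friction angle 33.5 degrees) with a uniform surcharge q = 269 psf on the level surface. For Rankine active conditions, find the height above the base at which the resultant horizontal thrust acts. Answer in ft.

9.22 ft

K_a = 0.2887.
Triangular part P₁ = ½K_aγH² = 11060 at H/3 = 8.567 ft; rectangular part P₂ = K_a q H = 1996 at H/2 = 12.85 ft.
ȳ = (P₁·8.567 + P₂·12.85)/(P₁+P₂) = 9.221 ft.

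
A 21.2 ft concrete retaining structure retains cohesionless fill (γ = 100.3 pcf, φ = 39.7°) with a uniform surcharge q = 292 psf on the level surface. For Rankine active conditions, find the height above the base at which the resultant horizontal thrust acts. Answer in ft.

7.83 ft

K_a = 0.2204.
Triangular part P₁ = ½K_aγH² = 4968 at H/3 = 7.067 ft; rectangular part P₂ = K_a q H = 1365 at H/2 = 10.60 ft.
ȳ = (P₁·7.067 + P₂·10.60)/(P₁+P₂) = 7.828 ft.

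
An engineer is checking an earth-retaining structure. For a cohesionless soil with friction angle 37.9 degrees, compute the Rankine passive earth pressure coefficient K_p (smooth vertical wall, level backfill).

K_p = (1 + sin φ)/(1 − sin φ) = tan²(45° + 37.9°/2) = 4.185.

4.19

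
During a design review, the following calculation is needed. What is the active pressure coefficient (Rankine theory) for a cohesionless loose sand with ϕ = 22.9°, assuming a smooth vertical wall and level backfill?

0.440

K_a = (1 − sin φ)/(1 + sin φ) = (1 − sin 22.9°)/(1 + sin 22.9°) = 0.4398.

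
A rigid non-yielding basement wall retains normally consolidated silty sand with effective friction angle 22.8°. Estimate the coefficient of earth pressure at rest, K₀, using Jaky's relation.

K₀ = 1 − sin φ' = 1 − sin 22.8° = 0.6125.

0.612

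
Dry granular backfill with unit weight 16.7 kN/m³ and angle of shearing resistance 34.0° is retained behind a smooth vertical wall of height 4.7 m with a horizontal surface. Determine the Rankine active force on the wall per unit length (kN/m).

K_a = tan²(45° − φ/2) = 0.2827.
P_a = ½ K_a γ H² = 0.5 × 0.2827 × 16.7 × 4.7² = 52.15 kN/m.

52.1 kN/m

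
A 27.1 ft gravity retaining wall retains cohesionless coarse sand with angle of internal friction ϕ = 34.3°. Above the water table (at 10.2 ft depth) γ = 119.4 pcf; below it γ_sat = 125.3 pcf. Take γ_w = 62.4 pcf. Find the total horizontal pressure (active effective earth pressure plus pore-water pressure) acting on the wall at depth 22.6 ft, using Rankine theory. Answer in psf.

1330 psf

K_a = (1 − sin φ)/(1 + sin φ) = 0.2792.
γ' = 125.3 − 62.4 = 62.90 pcf.
Effective vertical stress at 22.6 ft: σ'_v = 119.4×10.2 + 62.90×12.4 = 1998 psf.
σ'_h = K_a σ'_v = 0.2792 × 1998 = 557.7 psf; u = γ_w × 12.4 = 773.8 psf.
Total σ_h = 557.7 + 773.8 = 1331 psf.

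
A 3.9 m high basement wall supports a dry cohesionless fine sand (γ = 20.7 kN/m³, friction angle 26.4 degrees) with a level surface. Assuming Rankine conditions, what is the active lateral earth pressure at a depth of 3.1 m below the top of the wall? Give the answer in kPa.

K_a = (1 − sin φ)/(1 + sin φ) = 0.3844.
σ_h = K_a γ z = 0.3844 × 20.7 × 3.1 = 24.67 kPa.

24.7 kPa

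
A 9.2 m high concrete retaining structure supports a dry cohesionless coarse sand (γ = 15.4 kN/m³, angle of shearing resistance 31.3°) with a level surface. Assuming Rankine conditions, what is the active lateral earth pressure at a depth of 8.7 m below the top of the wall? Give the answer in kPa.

42.4 kPa

K_a = (1 − sin φ)/(1 + sin φ) = 0.3162.
σ_h = K_a γ z = 0.3162 × 15.4 × 8.7 = 42.37 kPa.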